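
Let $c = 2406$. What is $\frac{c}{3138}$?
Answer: $\frac{401}{523} \approx 0.76673$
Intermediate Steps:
$\frac{c}{3138} = \frac{2406}{3138} = 2406 \cdot \frac{1}{3138} = \frac{401}{523}$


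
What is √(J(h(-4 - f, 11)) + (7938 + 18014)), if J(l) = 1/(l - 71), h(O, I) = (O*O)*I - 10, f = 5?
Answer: √210211210/90 ≈ 161.10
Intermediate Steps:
h(O, I) = -10 + I*O² (h(O, I) = O²*I - 10 = I*O² - 10 = -10 + I*O²)
J(l) = 1/(-71 + l)
√(J(h(-4 - f, 11)) + (7938 + 18014)) = √(1/(-71 + (-10 + 11*(-4 - 1*5)²)) + (7938 + 18014)) = √(1/(-71 + (-10 + 11*(-4 - 5)²)) + 25952) = √(1/(-71 + (-10 + 11*(-9)²)) + 25952) = √(1/(-71 + (-10 + 11*81)) + 25952) = √(1/(-71 + (-10 + 891)) + 25952) = √(1/(-71 + 881) + 25952) = √(1/810 + 25952) = √(21021121/810) = √210211210/90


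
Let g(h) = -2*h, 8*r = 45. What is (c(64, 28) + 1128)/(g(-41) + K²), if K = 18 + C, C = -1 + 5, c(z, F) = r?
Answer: 9069/4528 ≈ 2.0029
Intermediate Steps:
r = 45/8 (r = (⅛)*45 = 45/8 ≈ 5.6250)
c(z, F) = 45/8
C = 4
K = 22 (K = 18 + 4 = 22)
(c(64, 28) + 1128)/(g(-41) + K²) = (45/8 + 1128)/(-2*(-41) + 22²) = 9069/(8*(82 + 484)) = (9069/8)/566 = (9069/8)*(1/566) = 9069/4528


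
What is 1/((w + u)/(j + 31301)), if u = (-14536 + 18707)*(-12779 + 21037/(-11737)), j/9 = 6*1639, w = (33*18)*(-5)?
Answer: -14496647/6450710250 ≈ -0.0022473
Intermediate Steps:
w = -2970 (w = 594*(-5) = -2970)
j = 88506 (j = 9*(6*1639) = 9*9834 = 88506)
u = -6450350880/121 (u = 4171*(-12779 + 21037*(-1/11737)) = 4171*(-12779 - 21037/11737) = 4171*(-150008160/11737) = -6450350880/121 ≈ -5.3309e+7)
1/((w + u)/(j + 31301)) = 1/((-2970 - 6450350880/121)/(88506 + 31301)) = 1/(-6450710250/121/119807) = 1/(-6450710250/121*1/119807) = 1/(-6450710250/14496647) = -14496647/6450710250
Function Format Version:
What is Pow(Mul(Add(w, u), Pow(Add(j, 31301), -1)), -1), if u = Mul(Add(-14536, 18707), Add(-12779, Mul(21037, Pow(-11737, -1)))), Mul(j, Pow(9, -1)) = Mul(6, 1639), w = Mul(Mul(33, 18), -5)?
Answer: Rational(-14496647, 6450710250) ≈ -0.0022473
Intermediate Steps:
w = -2970 (w = Mul(594, -5) = -2970)
j = 88506 (j = Mul(9, Mul(6, 1639)) = Mul(9, 9834) = 88506)
u = Rational(-6450350880, 121) (u = Mul(4171, Add(-12779, Mul(21037, Rational(-1, 11737)))) = Mul(4171, Add(-12779, Rational(-21037, 11737))) = Mul(4171, Rational(-150008160, 11737)) = Rational(-6450350880, 121) ≈ -5.3309e+7)
Pow(Mul(Add(w, u), Pow(Add(j, 31301), -1)), -1) = Pow(Mul(Add(-2970, Rational(-6450350880, 121)), Pow(Add(88506, 31301), -1)), -1) = Pow(Mul(Rational(-6450710250, 121), Pow(119807, -1)), -1) = Pow(Mul(Rational(-6450710250, 121), Rational(1, 119807)), -1) = Pow(Rational(-6450710250, 14496647), -1) = Rational(-14496647, 6450710250)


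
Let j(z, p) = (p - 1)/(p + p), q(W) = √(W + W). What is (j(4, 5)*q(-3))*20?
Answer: 8*I*√6 ≈ 19.596*I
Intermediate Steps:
q(W) = √2*√W (q(W) = √(2*W) = √2*√W)
j(z, p) = (-1 + p)/(2*p) (j(z, p) = (-1 + p)/((2*p)) = (-1 + p)*(1/(2*p)) = (-1 + p)/(2*p))
(j(4, 5)*q(-3))*20 = (((½)*(-1 + 5)/5)*(√2*√(-3)))*20 = (((½)*(⅕)*4)*(√2*(I*√3)))*20 = (2*(I*√6)/5)*20 = (2*I*√6/5)*20 = 8*I*√6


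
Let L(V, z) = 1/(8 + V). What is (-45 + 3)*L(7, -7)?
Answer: -14/5 ≈ -2.8000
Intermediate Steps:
(-45 + 3)*L(7, -7) = (-45 + 3)/(8 + 7) = -42/15 = -42*1/15 = -14/5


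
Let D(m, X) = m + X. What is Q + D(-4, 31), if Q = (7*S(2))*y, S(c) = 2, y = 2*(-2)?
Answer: -29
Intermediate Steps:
y = -4
D(m, X) = X + m
Q = -56 (Q = (7*2)*(-4) = 14*(-4) = -56)
Q + D(-4, 31) = -56 + (31 - 4) = -56 + 27 = -29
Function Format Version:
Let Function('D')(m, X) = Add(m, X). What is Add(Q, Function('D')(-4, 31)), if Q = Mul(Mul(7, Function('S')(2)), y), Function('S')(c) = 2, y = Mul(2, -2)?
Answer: -29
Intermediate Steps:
y = -4
Function('D')(m, X) = Add(X, m)
Q = -56 (Q = Mul(Mul(7, 2), -4) = Mul(14, -4) = -56)
Add(Q, Function('D')(-4, 31)) = Add(-56, Add(31, -4)) = Add(-56, 27) = -29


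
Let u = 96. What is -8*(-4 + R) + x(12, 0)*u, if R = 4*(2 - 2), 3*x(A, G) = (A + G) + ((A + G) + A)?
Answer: 1184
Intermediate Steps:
x(A, G) = A + 2*G/3 (x(A, G) = ((A + G) + ((A + G) + A))/3 = ((A + G) + (G + 2*A))/3 = (2*G + 3*A)/3 = A + 2*G/3)
R = 0 (R = 4*0 = 0)
-8*(-4 + R) + x(12, 0)*u = -8*(-4 + 0) + (12 + (⅔)*0)*96 = -8*(-4) + (12 + 0)*96 = 32 + 12*96 = 32 + 1152 = 1184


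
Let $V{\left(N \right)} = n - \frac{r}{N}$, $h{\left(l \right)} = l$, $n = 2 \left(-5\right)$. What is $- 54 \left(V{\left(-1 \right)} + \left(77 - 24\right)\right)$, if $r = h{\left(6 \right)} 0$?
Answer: $-2322$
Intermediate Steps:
$n = -10$
$r = 0$ ($r = 6 \cdot 0 = 0$)
$V{\left(N \right)} = -10$ ($V{\left(N \right)} = -10 - \frac{0}{N} = -10 - 0 = -10 + 0 = -10$)
$- 54 \left(V{\left(-1 \right)} + \left(77 - 24\right)\right) = - 54 \left(-10 + \left(77 - 24\right)\right) = - 54 \left(-10 + 53\right) = \left(-54\right) 43 = -2322$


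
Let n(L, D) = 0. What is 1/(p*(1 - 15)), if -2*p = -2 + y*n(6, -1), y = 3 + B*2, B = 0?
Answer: -1/14 ≈ -0.071429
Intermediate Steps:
y = 3 (y = 3 + 0*2 = 3 + 0 = 3)
p = 1 (p = -(-2 + 3*0)/2 = -(-2 + 0)/2 = -½*(-2) = 1)
1/(p*(1 - 15)) = 1/(1*(1 - 15)) = 1/(1*(-14)) = 1/(-14) = -1/14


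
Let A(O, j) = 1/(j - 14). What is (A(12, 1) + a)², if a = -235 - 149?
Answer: 24930049/169 ≈ 1.4752e+5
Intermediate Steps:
a = -384
A(O, j) = 1/(-14 + j)
(A(12, 1) + a)² = (1/(-14 + 1) - 384)² = (1/(-13) - 384)² = (-1/13 - 384)² = (-4993/13)² = 24930049/169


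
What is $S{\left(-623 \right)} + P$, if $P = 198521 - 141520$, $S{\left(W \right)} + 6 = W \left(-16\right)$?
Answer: $66963$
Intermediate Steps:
$S{\left(W \right)} = -6 - 16 W$ ($S{\left(W \right)} = -6 + W \left(-16\right) = -6 - 16 W$)
$P = 57001$ ($P = 198521 - 141520 = 57001$)
$S{\left(-623 \right)} + P = \left(-6 - -9968\right) + 57001 = \left(-6 + 9968\right) + 57001 = 9962 + 57001 = 66963$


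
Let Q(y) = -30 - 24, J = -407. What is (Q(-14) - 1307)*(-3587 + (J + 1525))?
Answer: 3360309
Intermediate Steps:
Q(y) = -54
(Q(-14) - 1307)*(-3587 + (J + 1525)) = (-54 - 1307)*(-3587 + (-407 + 1525)) = -1361*(-3587 + 1118) = -1361*(-2469) = 3360309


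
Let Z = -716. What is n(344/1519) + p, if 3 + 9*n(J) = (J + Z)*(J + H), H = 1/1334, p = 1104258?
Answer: 1699435545769067/1539009787 ≈ 1.1042e+6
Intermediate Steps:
H = 1/1334 ≈ 0.00074963
n(J) = -⅓ + (-716 + J)*(1/1334 + J)/9 (n(J) = -⅓ + ((J - 716)*(J + 1/1334))/9 = -⅓ + ((-716 + J)*(1/1334 + J))/9 = -⅓ + (-716 + J)*(1/1334 + J)/9)
n(344/1519) + p = (-2359/6003 - 18253844/(667*1519) + (344/1519)²/9) + 1104258 = (-2359/6003 - 18253844/(667*1519) + (344*(1/1519))²/9) + 1104258 = (-2359/6003 - 106127/1334*344/1519 + (344/1519)²/9) + 1104258 = (-2359/6003 - 2607692/144739 + (⅑)*(118336/2307361)) + 1104258 = (-2359/6003 - 2607692/144739 + 118336/20766249) + 1104258 = -28323603979/1539009787 + 1104258 = 1699435545769067/1539009787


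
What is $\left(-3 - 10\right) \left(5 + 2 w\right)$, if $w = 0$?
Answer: $-65$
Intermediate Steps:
$\left(-3 - 10\right) \left(5 + 2 w\right) = \left(-3 - 10\right) \left(5 + 2 \cdot 0\right) = - 13 \left(5 + 0\right) = \left(-13\right) 5 = -65$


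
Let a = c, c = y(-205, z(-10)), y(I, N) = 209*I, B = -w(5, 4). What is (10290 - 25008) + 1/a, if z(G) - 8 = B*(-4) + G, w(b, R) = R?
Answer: -630592711/42845 ≈ -14718.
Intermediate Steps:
B = -4 (B = -1*4 = -4)
z(G) = 24 + G (z(G) = 8 + (-4*(-4) + G) = 8 + (16 + G) = 24 + G)
c = -42845 (c = 209*(-205) = -42845)
a = -42845
(10290 - 25008) + 1/a = (10290 - 25008) + 1/(-42845) = -14718 - 1/42845 = -630592711/42845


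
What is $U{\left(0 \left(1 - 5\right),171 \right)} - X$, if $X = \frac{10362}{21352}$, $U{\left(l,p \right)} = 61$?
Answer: $\frac{4115}{68} \approx 60.515$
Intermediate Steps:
$X = \frac{33}{68}$ ($X = 10362 \cdot \frac{1}{21352} = \frac{33}{68} \approx 0.48529$)
$U{\left(0 \left(1 - 5\right),171 \right)} - X = 61 - \frac{33}{68} = \frac{4115}{68}$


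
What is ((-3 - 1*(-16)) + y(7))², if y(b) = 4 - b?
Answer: 100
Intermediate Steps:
((-3 - 1*(-16)) + y(7))² = ((-3 - 1*(-16)) + (4 - 1*7))² = ((-3 + 16) + (4 - 7))² = (13 - 3)² = 10² = 100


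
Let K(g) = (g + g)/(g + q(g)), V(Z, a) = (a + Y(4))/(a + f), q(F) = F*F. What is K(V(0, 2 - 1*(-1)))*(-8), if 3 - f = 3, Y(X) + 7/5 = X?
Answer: -240/43 ≈ -5.5814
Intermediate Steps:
Y(X) = -7/5 + X
q(F) = F²
f = 0 (f = 3 - 1*3 = 3 - 3 = 0)
V(Z, a) = (13/5 + a)/a (V(Z, a) = (a + (-7/5 + 4))/(a + 0) = (a + 13/5)/a = (13/5 + a)/a)
K(g) = 2*g/(g + g²) (K(g) = (g + g)/(g + g²) = (2*g)/(g + g²) = 2*g/(g + g²))
K(V(0, 2 - 1*(-1)))*(-8) = (2/(1 + (13/5 + (2 - 1*(-1)))/(2 - 1*(-1))))*(-8) = (2/(1 + (13/5 + (2 + 1))/(2 + 1)))*(-8) = (2/(1 + (13/5 + 3)/3))*(-8) = (2/(1 + (⅓)*(28/5)))*(-8) = (2/(1 + 28/15))*(-8) = (2/(43/15))*(-8) = (2*(15/43))*(-8) = (30/43)*(-8) = -240/43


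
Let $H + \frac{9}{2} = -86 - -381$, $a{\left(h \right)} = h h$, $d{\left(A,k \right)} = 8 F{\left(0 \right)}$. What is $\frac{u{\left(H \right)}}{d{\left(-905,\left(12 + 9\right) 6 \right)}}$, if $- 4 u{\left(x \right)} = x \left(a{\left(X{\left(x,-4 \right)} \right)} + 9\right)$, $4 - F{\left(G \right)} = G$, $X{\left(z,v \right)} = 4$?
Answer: $- \frac{14525}{256} \approx -56.738$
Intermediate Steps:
$F{\left(G \right)} = 4 - G$
$d{\left(A,k \right)} = 32$ ($d{\left(A,k \right)} = 8 \left(4 - 0\right) = 8 \left(4 + 0\right) = 8 \cdot 4 = 32$)
$a{\left(h \right)} = h^{2}$
$H = \frac{581}{2}$ ($H = - \frac{9}{2} - -295 = - \frac{9}{2} + \left(-86 + 381\right) = - \frac{9}{2} + 295 = \frac{581}{2} \approx 290.5$)
$u{\left(x \right)} = - \frac{25 x}{4}$ ($u{\left(x \right)} = - \frac{x \left(4^{2} + 9\right)}{4} = - \frac{x \left(16 + 9\right)}{4} = - \frac{x 25}{4} = - \frac{25 x}{4}$)
$\frac{u{\left(H \right)}}{d{\left(-905,\left(12 + 9\right) 6 \right)}} = \frac{\left(- \frac{25}{4}\right) \frac{581}{2}}{32} = \left(- \frac{14525}{8}\right) \frac{1}{32} = - \frac{14525}{256}$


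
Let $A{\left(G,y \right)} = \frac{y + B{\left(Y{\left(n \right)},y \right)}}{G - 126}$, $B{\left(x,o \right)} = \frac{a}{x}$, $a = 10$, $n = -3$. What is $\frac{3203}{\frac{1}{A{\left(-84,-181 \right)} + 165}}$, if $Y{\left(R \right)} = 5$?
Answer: $\frac{111557287}{210} \approx 5.3123 \cdot 10^{5}$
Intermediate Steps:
$B{\left(x,o \right)} = \frac{10}{x}$
$A{\left(G,y \right)} = \frac{2 + y}{-126 + G}$ ($A{\left(G,y \right)} = \frac{y + \frac{10}{5}}{G - 126} = \frac{y + 10 \cdot \frac{1}{5}}{-126 + G} = \frac{y + 2}{-126 + G} = \frac{2 + y}{-126 + G}$)
$\frac{3203}{\frac{1}{A{\left(-84,-181 \right)} + 165}} = \frac{3203}{\frac{1}{\frac{2 - 181}{-126 - 84} + 165}} = \frac{3203}{\frac{1}{\frac{1}{-210} \left(-179\right) + 165}} = \frac{3203}{\frac{1}{\left(- \frac{1}{210}\right) \left(-179\right) + 165}} = \frac{3203}{\frac{1}{\frac{179}{210} + 165}} = \frac{3203}{\frac{1}{\frac{34829}{210}}} = \frac{3203}{\frac{210}{34829}} = 3203 \cdot \frac{34829}{210} = \frac{111557287}{210}$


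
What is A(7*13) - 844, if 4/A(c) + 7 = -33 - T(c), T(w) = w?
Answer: -110568/131 ≈ -844.03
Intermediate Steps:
A(c) = 4/(-40 - c) (A(c) = 4/(-7 + (-33 - c)) = 4/(-40 - c))
A(7*13) - 844 = -4/(40 + 7*13) - 844 = -4/(40 + 91) - 844 = -4/131 - 844 = -110568/131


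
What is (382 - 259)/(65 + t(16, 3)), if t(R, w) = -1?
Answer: 123/64 ≈ 1.9219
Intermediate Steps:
(382 - 259)/(65 + t(16, 3)) = (382 - 259)/(65 - 1) = 123/64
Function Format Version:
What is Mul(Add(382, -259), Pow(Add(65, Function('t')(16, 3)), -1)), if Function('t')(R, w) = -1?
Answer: Rational(123, 64) ≈ 1.9219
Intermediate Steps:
Mul(Add(382, -259), Pow(Add(65, Function('t')(16, 3)), -1)) = Mul(Add(382, -259), Pow(Add(65, -1), -1)) = Mul(123, Pow(64, -1)) = Mul(123, Rational(1, 64)) = Rational(123, 64)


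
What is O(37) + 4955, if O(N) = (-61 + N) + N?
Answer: 4968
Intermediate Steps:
O(N) = -61 + 2*N
O(37) + 4955 = (-61 + 2*37) + 4955 = (-61 + 74) + 4955 = 13 + 4955 = 4968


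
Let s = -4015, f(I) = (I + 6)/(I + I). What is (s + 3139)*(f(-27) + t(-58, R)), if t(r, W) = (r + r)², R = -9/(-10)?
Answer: -35363390/3 ≈ -1.1788e+7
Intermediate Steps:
R = 9/10 (R = -9*(-⅒) = 9/10 ≈ 0.90000)
f(I) = (6 + I)/(2*I) (f(I) = (6 + I)/((2*I)) = (6 + I)*(1/(2*I)) = (6 + I)/(2*I))
t(r, W) = 4*r² (t(r, W) = (2*r)² = 4*r²)
(s + 3139)*(f(-27) + t(-58, R)) = (-4015 + 3139)*((½)*(6 - 27)/(-27) + 4*(-58)²) = -876*((½)*(-1/27)*(-21) + 4*3364) = -876*(7/18 + 13456) = -876*242215/18 = -35363390/3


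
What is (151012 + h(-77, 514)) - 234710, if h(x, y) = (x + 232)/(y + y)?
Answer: -86041389/1028 ≈ -83698.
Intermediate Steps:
h(x, y) = (232 + x)/(2*y) (h(x, y) = (232 + x)/((2*y)) = (232 + x)*(1/(2*y)) = (232 + x)/(2*y))
(151012 + h(-77, 514)) - 234710 = (151012 + (½)*(232 - 77)/514) - 234710 = (151012 + (½)*(1/514)*155) - 234710 = (151012 + 155/1028) - 234710 = 155240491/1028 - 234710 = -86041389/1028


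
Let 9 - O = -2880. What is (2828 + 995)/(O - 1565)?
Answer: 3823/1324 ≈ 2.8875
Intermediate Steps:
O = 2889 (O = 9 - 1*(-2880) = 9 + 2880 = 2889)
(2828 + 995)/(O - 1565) = (2828 + 995)/(2889 - 1565) = 3823/1324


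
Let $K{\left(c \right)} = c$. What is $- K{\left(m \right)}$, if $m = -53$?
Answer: $53$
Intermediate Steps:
$- K{\left(m \right)} = \left(-1\right) \left(-53\right) = 53$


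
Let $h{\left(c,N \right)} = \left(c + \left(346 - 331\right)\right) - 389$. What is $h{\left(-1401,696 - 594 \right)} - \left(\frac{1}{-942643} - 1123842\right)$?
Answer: $\frac{1057708603082}{942643} \approx 1.1221 \cdot 10^{6}$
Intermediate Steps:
$h{\left(c,N \right)} = -374 + c$ ($h{\left(c,N \right)} = \left(c + 15\right) - 389 = \left(15 + c\right) - 389 = -374 + c$)
$h{\left(-1401,696 - 594 \right)} - \left(\frac{1}{-942643} - 1123842\right) = \left(-374 - 1401\right) - \left(\frac{1}{-942643} - 1123842\right) = -1775 - \left(- \frac{1}{942643} - 1123842\right) = -1775 - - \frac{1059381794407}{942643} = -1775 + \frac{1059381794407}{942643} = \frac{1057708603082}{942643}$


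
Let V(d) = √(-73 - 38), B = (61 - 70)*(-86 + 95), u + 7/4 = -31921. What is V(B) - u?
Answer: 127691/4 + I*√111 ≈ 31923.0 + 10.536*I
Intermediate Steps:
u = -127691/4 (u = -7/4 - 31921 = -127691/4 ≈ -31923.)
B = -81 (B = -9*9 = -81)
V(d) = I*√111 (V(d) = √(-111) = I*√111)
V(B) - u = I*√111 - 1*(-127691/4) = I*√111 + 127691/4 = 127691/4 + I*√111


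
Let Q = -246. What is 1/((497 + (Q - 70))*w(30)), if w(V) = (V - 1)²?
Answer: 1/152221 ≈ 6.5694e-6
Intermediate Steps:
w(V) = (-1 + V)²
1/((497 + (Q - 70))*w(30)) = 1/((497 + (-246 - 70))*(-1 + 30)²) = 1/((497 - 316)*29²) = 1/(181*841) = 1/152221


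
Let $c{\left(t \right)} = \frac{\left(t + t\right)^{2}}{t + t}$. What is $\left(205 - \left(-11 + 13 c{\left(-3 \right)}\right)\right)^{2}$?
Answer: $86436$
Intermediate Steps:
$c{\left(t \right)} = 2 t$ ($c{\left(t \right)} = \frac{\left(2 t\right)^{2}}{2 t} = 4 t^{2} \frac{1}{2 t} = 2 t$)
$\left(205 - \left(-11 + 13 c{\left(-3 \right)}\right)\right)^{2} = \left(205 - \left(-11 + 13 \cdot 2 \left(-3\right)\right)\right)^{2} = \left(205 + \left(\left(-13\right) \left(-6\right) + 11\right)\right)^{2} = \left(205 + \left(78 + 11\right)\right)^{2} = \left(205 + 89\right)^{2} = 294^{2} = 86436$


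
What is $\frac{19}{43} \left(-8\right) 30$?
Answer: $- \frac{4560}{43} \approx -106.05$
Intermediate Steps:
$\frac{19}{43} \left(-8\right) 30 = \left(- \frac{152}{43}\right) 30 = - \frac{4560}{43}$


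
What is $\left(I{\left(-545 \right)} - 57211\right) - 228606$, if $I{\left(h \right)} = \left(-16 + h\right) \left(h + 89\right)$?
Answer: $-30001$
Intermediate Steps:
$I{\left(h \right)} = \left(-16 + h\right) \left(89 + h\right)$
$\left(I{\left(-545 \right)} - 57211\right) - 228606 = \left(\left(-1424 + \left(-545\right)^{2} + 73 \left(-545\right)\right) - 57211\right) - 228606 = \left(\left(-1424 + 297025 - 39785\right) - 57211\right) - 228606 = \left(255816 - 57211\right) - 228606 = 198605 - 228606 = -30001$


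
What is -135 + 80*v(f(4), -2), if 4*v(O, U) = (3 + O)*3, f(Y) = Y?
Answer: 285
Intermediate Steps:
v(O, U) = 9/4 + 3*O/4 (v(O, U) = ((3 + O)*3)/4 = (9 + 3*O)/4 = 9/4 + 3*O/4)
-135 + 80*v(f(4), -2) = -135 + 80*(9/4 + (3/4)*4) = -135 + 80*(9/4 + 3) = -135 + 80*(21/4) = -135 + 420 = 285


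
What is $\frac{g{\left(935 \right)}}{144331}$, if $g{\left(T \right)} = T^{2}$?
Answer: $\frac{79475}{13121} \approx 6.0571$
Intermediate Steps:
$\frac{g{\left(935 \right)}}{144331} = \frac{935^{2}}{144331} = 874225 \cdot \frac{1}{144331} = \frac{79475}{13121}$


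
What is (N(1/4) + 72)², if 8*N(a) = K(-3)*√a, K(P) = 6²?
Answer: 88209/16 ≈ 5513.1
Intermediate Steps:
K(P) = 36
N(a) = 9*√a/2 (N(a) = (36*√a)/8 = 9*√a/2)
(N(1/4) + 72)² = (9*√(1/4)/2 + 72)² = (9*√(1*(¼))/2 + 72)² = (9*√(¼)/2 + 72)² = ((9/2)*(½) + 72)² = (9/4 + 72)² = (297/4)² = 88209/16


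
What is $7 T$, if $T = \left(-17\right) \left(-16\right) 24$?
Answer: $45696$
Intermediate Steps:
$T = 6528$ ($T = 272 \cdot 24 = 6528$)
$7 T = 7 \cdot 6528 = 45696$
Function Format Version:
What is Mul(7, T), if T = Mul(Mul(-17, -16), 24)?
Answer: 45696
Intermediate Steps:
T = 6528 (T = Mul(272, 24) = 6528)
Mul(7, T) = Mul(7, 6528) = 45696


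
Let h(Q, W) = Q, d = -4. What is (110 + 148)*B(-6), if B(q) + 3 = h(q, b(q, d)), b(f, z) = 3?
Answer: -2322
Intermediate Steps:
B(q) = -3 + q
(110 + 148)*B(-6) = (110 + 148)*(-3 - 6) = 258*(-9) = -2322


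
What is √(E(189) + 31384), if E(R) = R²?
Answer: √67105 ≈ 259.05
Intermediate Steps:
√(E(189) + 31384) = √(189² + 31384) = √(35721 + 31384) = √67105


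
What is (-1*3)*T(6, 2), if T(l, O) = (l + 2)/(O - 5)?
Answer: 8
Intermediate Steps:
T(l, O) = (2 + l)/(-5 + O)
(-1*3)*T(6, 2) = (-1*3)*((2 + 6)/(-5 + 2)) = -3*8/(-3) = -(-1)*8 = -3*(-8/3) = 8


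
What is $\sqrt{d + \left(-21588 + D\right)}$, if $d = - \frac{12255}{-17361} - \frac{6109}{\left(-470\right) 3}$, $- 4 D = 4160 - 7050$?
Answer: $\frac{2 i \sqrt{1071677469380665}}{453315} \approx 144.43 i$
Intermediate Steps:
$D = \frac{1445}{2}$ ($D = - \frac{4160 - 7050}{4} = \left(- \frac{1}{4}\right) \left(-2890\right) = \frac{1445}{2} \approx 722.5$)
$d = \frac{13704211}{2719890}$ ($d = \left(-12255\right) \left(- \frac{1}{17361}\right) - \frac{6109}{-1410} = \frac{4085}{5787} - - \frac{6109}{1410} = \frac{4085}{5787} + \frac{6109}{1410} = \frac{13704211}{2719890} \approx 5.0385$)
$\sqrt{d + \left(-21588 + D\right)} = \sqrt{\frac{13704211}{2719890} + \left(-21588 + \frac{1445}{2}\right)} = \sqrt{\frac{13704211}{2719890} - \frac{41731}{2}} = \sqrt{- \frac{28369080292}{1359945}} = \frac{2 i \sqrt{1071677469380665}}{453315}$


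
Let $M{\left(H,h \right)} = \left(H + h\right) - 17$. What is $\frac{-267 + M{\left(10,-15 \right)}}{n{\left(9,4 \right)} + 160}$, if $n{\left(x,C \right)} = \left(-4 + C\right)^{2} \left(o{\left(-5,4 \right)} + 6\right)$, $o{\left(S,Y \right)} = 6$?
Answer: $- \frac{289}{160} \approx -1.8062$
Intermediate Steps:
$M{\left(H,h \right)} = -17 + H + h$
$n{\left(x,C \right)} = 12 \left(-4 + C\right)^{2}$ ($n{\left(x,C \right)} = \left(-4 + C\right)^{2} \left(6 + 6\right) = \left(-4 + C\right)^{2} \cdot 12 = 12 \left(-4 + C\right)^{2}$)
$\frac{-267 + M{\left(10,-15 \right)}}{n{\left(9,4 \right)} + 160} = \frac{-267 - 22}{12 \left(-4 + 4\right)^{2} + 160} = \frac{-267 - 22}{12 \cdot 0^{2} + 160} = - \frac{289}{12 \cdot 0 + 160} = - \frac{289}{0 + 160} = - \frac{289}{160}$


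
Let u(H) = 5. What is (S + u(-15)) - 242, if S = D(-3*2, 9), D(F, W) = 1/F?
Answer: -1423/6 ≈ -237.17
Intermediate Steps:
S = -1/6 (S = 1/(-3*2) = 1/(-6) = -1/6 ≈ -0.16667)
(S + u(-15)) - 242 = (-1/6 + 5) - 242 = 29/6 - 242 = -1423/6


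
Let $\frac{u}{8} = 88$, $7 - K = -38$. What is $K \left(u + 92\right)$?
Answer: $35820$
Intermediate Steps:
$K = 45$ ($K = 7 - -38 = 7 + 38 = 45$)
$u = 704$ ($u = 8 \cdot 88 = 704$)
$K \left(u + 92\right) = 45 \left(704 + 92\right) = 45 \cdot 796 = 35820$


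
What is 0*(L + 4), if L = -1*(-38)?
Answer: 0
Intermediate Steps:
L = 38
0*(L + 4) = 0*(38 + 4) = 0*42 = 0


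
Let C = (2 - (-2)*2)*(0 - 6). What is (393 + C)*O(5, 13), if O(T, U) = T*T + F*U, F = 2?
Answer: 18207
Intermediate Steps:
C = -36 (C = (2 - 1*(-4))*(-6) = (2 + 4)*(-6) = 6*(-6) = -36)
O(T, U) = T² + 2*U (O(T, U) = T*T + 2*U = T² + 2*U)
(393 + C)*O(5, 13) = (393 - 36)*(5² + 2*13) = 357*(25 + 26) = 357*51 = 18207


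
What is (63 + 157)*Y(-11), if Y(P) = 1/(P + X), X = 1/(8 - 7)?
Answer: -22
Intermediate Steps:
X = 1 (X = 1/1 = 1)
Y(P) = 1/(1 + P) (Y(P) = 1/(P + 1) = 1/(1 + P))
(63 + 157)*Y(-11) = (63 + 157)/(1 - 11) = 220/(-10) = 220*(-⅒) = -22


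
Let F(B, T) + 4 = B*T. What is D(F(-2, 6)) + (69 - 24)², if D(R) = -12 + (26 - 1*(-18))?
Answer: 2057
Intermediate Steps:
F(B, T) = -4 + B*T
D(R) = 32 (D(R) = -12 + (26 + 18) = -12 + 44 = 32)
D(F(-2, 6)) + (69 - 24)² = 32 + (69 - 24)² = 32 + 45² = 32 + 2025 = 2057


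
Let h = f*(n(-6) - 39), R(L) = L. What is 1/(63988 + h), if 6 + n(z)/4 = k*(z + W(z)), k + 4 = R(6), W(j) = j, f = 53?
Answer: 1/55561 ≈ 1.7998e-5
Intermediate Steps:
k = 2 (k = -4 + 6 = 2)
n(z) = -24 + 16*z (n(z) = -24 + 4*(2*(z + z)) = -24 + 4*(2*(2*z)) = -24 + 4*(4*z) = -24 + 16*z)
h = -8427 (h = 53*((-24 + 16*(-6)) - 39) = 53*((-24 - 96) - 39) = 53*(-120 - 39) = 53*(-159) = -8427)
1/(63988 + h) = 1/(63988 - 8427) = 1/55561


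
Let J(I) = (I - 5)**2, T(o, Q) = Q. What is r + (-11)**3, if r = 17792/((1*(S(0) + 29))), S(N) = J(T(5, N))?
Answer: -27041/27 ≈ -1001.5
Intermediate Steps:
J(I) = (-5 + I)**2
S(N) = (-5 + N)**2
r = 8896/27 (r = 17792/((1*((-5 + 0)**2 + 29))) = 17792/((1*((-5)**2 + 29))) = 17792/((1*(25 + 29))) = 17792/((1*54)) = 17792/54 = 17792*(1/54) = 8896/27 ≈ 329.48)
r + (-11)**3 = 8896/27 + (-11)**3 = 8896/27 - 1331 = -27041/27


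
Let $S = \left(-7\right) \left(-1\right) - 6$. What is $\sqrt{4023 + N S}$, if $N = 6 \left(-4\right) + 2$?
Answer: $\sqrt{4001} \approx 63.253$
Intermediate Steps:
$N = -22$ ($N = -24 + 2 = -22$)
$S = 1$ ($S = 7 - 6 = 1$)
$\sqrt{4023 + N S} = \sqrt{4023 - 22} = \sqrt{4001}$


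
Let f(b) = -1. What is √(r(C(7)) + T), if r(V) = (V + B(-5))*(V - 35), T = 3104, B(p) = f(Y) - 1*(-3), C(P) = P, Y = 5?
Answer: 2*√713 ≈ 53.404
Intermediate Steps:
B(p) = 2 (B(p) = -1 - 1*(-3) = -1 + 3 = 2)
r(V) = (-35 + V)*(2 + V) (r(V) = (V + 2)*(V - 35) = (2 + V)*(-35 + V) = (-35 + V)*(2 + V))
√(r(C(7)) + T) = √((-70 + 7² - 33*7) + 3104) = √((-70 + 49 - 231) + 3104) = √(-252 + 3104) = √2852 = 2*√713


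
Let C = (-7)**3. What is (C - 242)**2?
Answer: 342225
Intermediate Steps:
C = -343
(C - 242)**2 = (-343 - 242)**2 = (-585)**2 = 342225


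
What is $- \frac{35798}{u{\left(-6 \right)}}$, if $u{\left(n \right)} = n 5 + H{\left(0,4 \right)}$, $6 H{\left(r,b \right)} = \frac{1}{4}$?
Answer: $\frac{859152}{719} \approx 1194.9$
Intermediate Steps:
$H{\left(r,b \right)} = \frac{1}{24}$ ($H{\left(r,b \right)} = \frac{1}{6 \cdot 4} = \frac{1}{6} \cdot \frac{1}{4} = \frac{1}{24}$)
$u{\left(n \right)} = \frac{1}{24} + 5 n$ ($u{\left(n \right)} = n 5 + \frac{1}{24} = 5 n + \frac{1}{24} = \frac{1}{24} + 5 n$)
$- \frac{35798}{u{\left(-6 \right)}} = - \frac{35798}{\frac{1}{24} + 5 \left(-6\right)} = - \frac{35798}{\frac{1}{24} - 30} = - \frac{35798}{- \frac{719}{24}} = \left(-35798\right) \left(- \frac{24}{719}\right) = \frac{859152}{719}$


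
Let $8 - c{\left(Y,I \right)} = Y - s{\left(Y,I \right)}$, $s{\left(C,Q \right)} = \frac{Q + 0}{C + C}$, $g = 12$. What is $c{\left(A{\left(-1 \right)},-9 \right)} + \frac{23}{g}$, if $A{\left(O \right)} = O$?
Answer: $\frac{185}{12} \approx 15.417$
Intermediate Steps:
$s{\left(C,Q \right)} = \frac{Q}{2 C}$
$c{\left(Y,I \right)} = 8 - Y + \frac{I}{2 Y}$ ($c{\left(Y,I \right)} = 8 - \left(Y - \frac{I}{2 Y}\right) = 8 + \left(- Y + \frac{I}{2 Y}\right) = 8 - Y + \frac{I}{2 Y}$)
$c{\left(A{\left(-1 \right)},-9 \right)} + \frac{23}{g} = \left(8 - -1 + \frac{1}{2} \left(-9\right) \frac{1}{-1}\right) + \frac{23}{12} = \left(8 + 1 + \frac{1}{2} \left(-9\right) \left(-1\right)\right) + 23 \cdot \frac{1}{12} = \left(8 + 1 + \frac{9}{2}\right) + \frac{23}{12} = \frac{27}{2} + \frac{23}{12} = \frac{185}{12}$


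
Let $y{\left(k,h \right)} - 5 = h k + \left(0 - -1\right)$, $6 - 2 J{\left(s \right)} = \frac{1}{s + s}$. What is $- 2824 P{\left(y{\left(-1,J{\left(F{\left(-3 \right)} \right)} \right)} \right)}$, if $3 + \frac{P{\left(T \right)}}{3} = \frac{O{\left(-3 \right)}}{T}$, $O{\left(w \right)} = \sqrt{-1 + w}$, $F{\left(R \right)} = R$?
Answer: $25416 - \frac{203328 i}{35} \approx 25416.0 - 5809.4 i$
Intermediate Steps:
$J{\left(s \right)} = 3 - \frac{1}{4 s}$ ($J{\left(s \right)} = 3 - \frac{1}{2 \left(s + s\right)} = 3 - \frac{1}{2 \cdot 2 s} = 3 - \frac{\frac{1}{2} \frac{1}{s}}{2} = 3 - \frac{1}{4 s}$)
$y{\left(k,h \right)} = 6 + h k$ ($y{\left(k,h \right)} = 5 + \left(h k + \left(0 - -1\right)\right) = 5 + \left(h k + \left(0 + 1\right)\right) = 5 + \left(h k + 1\right) = 5 + \left(1 + h k\right) = 6 + h k$)
$P{\left(T \right)} = -9 + \frac{6 i}{T}$ ($P{\left(T \right)} = -9 + 3 \frac{\sqrt{-1 - 3}}{T} = -9 + 3 \frac{\sqrt{-4}}{T} = -9 + 3 \frac{2 i}{T} = -9 + \frac{6 i}{T}$)
$- 2824 P{\left(y{\left(-1,J{\left(F{\left(-3 \right)} \right)} \right)} \right)} = - 2824 \left(-9 + \frac{6 i}{6 + \left(3 - \frac{1}{4 \left(-3\right)}\right) \left(-1\right)}\right) = - 2824 \left(-9 + \frac{6 i}{6 + \left(3 - - \frac{1}{12}\right) \left(-1\right)}\right) = - 2824 \left(-9 + \frac{6 i}{6 + \left(3 + \frac{1}{12}\right) \left(-1\right)}\right) = - 2824 \left(-9 + \frac{6 i}{6 + \frac{37}{12} \left(-1\right)}\right) = - 2824 \left(-9 + \frac{6 i}{6 - \frac{37}{12}}\right) = - 2824 \left(-9 + \frac{6 i}{\frac{35}{12}}\right) = - 2824 \left(-9 + 6 i \frac{12}{35}\right) = - 2824 \left(-9 + \frac{72 i}{35}\right) = 25416 - \frac{203328 i}{35}$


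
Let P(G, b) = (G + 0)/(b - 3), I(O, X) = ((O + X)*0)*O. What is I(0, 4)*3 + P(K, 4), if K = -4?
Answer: -4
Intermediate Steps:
I(O, X) = 0 (I(O, X) = 0*O = 0)
P(G, b) = G/(-3 + b)
I(0, 4)*3 + P(K, 4) = 0*3 - 4/(-3 + 4) = 0 - 4/1 = 0 - 4*1 = 0 - 4 = -4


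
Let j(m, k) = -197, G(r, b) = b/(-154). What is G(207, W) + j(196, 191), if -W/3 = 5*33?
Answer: -2713/14 ≈ -193.79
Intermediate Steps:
W = -495 (W = -15*33 = -3*165 = -495)
G(r, b) = -b/154 (G(r, b) = b*(-1/154) = -b/154)
G(207, W) + j(196, 191) = -1/154*(-495) - 197 = 45/14 - 197 = -2713/14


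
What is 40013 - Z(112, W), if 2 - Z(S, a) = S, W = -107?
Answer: 40123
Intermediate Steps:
Z(S, a) = 2 - S
40013 - Z(112, W) = 40013 - (2 - 1*112) = 40013 - (2 - 112) = 40013 - 1*(-110) = 40013 + 110 = 40123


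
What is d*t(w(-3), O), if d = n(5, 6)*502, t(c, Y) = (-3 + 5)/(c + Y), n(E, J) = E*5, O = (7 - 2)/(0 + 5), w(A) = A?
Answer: -12550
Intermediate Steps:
O = 1 (O = 5/5 = 5*(⅕) = 1)
n(E, J) = 5*E
t(c, Y) = 2/(Y + c)
d = 12550 (d = (5*5)*502 = 25*502 = 12550)
d*t(w(-3), O) = 12550*(2/(1 - 3)) = 12550*(2/(-2)) = 12550*(2*(-½)) = 12550*(-1) = -12550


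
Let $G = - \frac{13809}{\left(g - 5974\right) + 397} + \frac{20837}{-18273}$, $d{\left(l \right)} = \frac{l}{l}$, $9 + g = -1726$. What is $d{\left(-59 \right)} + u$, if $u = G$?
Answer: $\frac{233583889}{133612176} \approx 1.7482$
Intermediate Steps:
$g = -1735$ ($g = -9 - 1726 = -1735$)
$d{\left(l \right)} = 1$
$G = \frac{99971713}{133612176}$ ($G = - \frac{13809}{\left(-1735 - 5974\right) + 397} + \frac{20837}{-18273} = - \frac{13809}{-7709 + 397} + 20837 \left(- \frac{1}{18273}\right) = - \frac{13809}{-7312} - \frac{20837}{18273} = \left(-13809\right) \left(- \frac{1}{7312}\right) - \frac{20837}{18273} = \frac{13809}{7312} - \frac{20837}{18273} = \frac{99971713}{133612176} \approx 0.74822$)
$u = \frac{99971713}{133612176} \approx 0.74822$
$d{\left(-59 \right)} + u = 1 + \frac{99971713}{133612176} = \frac{233583889}{133612176}$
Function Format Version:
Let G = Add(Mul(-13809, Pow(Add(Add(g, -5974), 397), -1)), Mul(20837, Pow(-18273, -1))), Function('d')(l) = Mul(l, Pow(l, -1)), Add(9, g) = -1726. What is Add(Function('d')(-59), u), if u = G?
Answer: Rational(233583889, 133612176) ≈ 1.7482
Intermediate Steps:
g = -1735 (g = Add(-9, -1726) = -1735)
Function('d')(l) = 1
G = Rational(99971713, 133612176) (G = Add(Mul(-13809, Pow(Add(Add(-1735, -5974), 397), -1)), Mul(20837, Pow(-18273, -1))) = Add(Mul(-13809, Pow(Add(-7709, 397), -1)), Mul(20837, Rational(-1, 18273))) = Add(Mul(-13809, Pow(-7312, -1)), Rational(-20837, 18273)) = Add(Mul(-13809, Rational(-1, 7312)), Rational(-20837, 18273)) = Add(Rational(13809, 7312), Rational(-20837, 18273)) = Rational(99971713, 133612176) ≈ 0.74822)
u = Rational(99971713, 133612176) ≈ 0.74822
Add(Function('d')(-59), u) = Add(1, Rational(99971713, 133612176)) = Rational(233583889, 133612176)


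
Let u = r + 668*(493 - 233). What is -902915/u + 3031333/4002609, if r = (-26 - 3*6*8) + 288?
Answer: -3087176092501/695645438982 ≈ -4.4379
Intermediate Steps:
r = 118 (r = (-26 - 18*8) + 288 = (-26 - 144) + 288 = -170 + 288 = 118)
u = 173798 (u = 118 + 668*(493 - 233) = 118 + 668*260 = 118 + 173680 = 173798)
-902915/u + 3031333/4002609 = -902915/173798 + 3031333/4002609 = -3087176092501/695645438982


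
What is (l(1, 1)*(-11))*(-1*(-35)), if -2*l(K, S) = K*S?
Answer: 385/2 ≈ 192.50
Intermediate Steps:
l(K, S) = -K*S/2
(l(1, 1)*(-11))*(-1*(-35)) = (-½*1*1*(-11))*(-1*(-35)) = -½*(-11)*35 = (11/2)*35 = 385/2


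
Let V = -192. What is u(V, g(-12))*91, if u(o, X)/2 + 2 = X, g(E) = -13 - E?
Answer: -546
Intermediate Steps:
u(o, X) = -4 + 2*X
u(V, g(-12))*91 = (-4 + 2*(-13 - 1*(-12)))*91 = (-4 + 2*(-13 + 12))*91 = (-4 + 2*(-1))*91 = (-4 - 2)*91 = -6*91 = -546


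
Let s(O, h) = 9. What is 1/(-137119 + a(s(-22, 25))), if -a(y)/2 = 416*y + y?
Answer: -1/144625 ≈ -6.9144e-6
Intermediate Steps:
a(y) = -834*y (a(y) = -2*(416*y + y) = -834*y)
1/(-137119 + a(s(-22, 25))) = 1/(-137119 - 834*9) = 1/(-137119 - 7506) = 1/(-144625) = -1/144625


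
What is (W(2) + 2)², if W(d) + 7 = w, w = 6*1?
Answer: 1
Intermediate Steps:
w = 6
W(d) = -1 (W(d) = -7 + 6 = -1)
(W(2) + 2)² = (-1 + 2)² = 1² = 1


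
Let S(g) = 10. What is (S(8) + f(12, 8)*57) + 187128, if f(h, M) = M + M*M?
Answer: 191242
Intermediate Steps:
f(h, M) = M + M**2
(S(8) + f(12, 8)*57) + 187128 = (10 + (8*(1 + 8))*57) + 187128 = (10 + (8*9)*57) + 187128 = (10 + 72*57) + 187128 = (10 + 4104) + 187128 = 4114 + 187128 = 191242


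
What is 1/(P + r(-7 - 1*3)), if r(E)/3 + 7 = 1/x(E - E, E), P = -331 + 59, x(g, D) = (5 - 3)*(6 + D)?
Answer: -8/2347 ≈ -0.0034086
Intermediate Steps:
x(g, D) = 12 + 2*D (x(g, D) = 2*(6 + D) = 12 + 2*D)
P = -272
r(E) = -21 + 3/(12 + 2*E) (r(E) = -21 + 3*(1/(12 + 2*E)) = -21 + 3/(12 + 2*E))
1/(P + r(-7 - 1*3)) = 1/(-272 + 3*(-83 - 14*(-7 - 1*3))/(2*(6 + (-7 - 1*3)))) = 1/(-272 + 3*(-83 - 14*(-7 - 3))/(2*(6 + (-7 - 3)))) = 1/(-272 + 3*(-83 - 14*(-10))/(2*(6 - 10))) = 1/(-272 + (3/2)*(-83 + 140)/(-4)) = 1/(-272 + (3/2)*(-¼)*57) = 1/(-272 - 171/8) = 1/(-2347/8) = -8/2347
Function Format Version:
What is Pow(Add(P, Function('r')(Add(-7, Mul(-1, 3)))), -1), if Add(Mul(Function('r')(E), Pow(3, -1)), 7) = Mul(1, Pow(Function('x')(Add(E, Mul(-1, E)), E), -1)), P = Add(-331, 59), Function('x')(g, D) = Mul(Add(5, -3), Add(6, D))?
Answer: Rational(-8, 2347) ≈ -0.0034086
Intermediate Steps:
Function('x')(g, D) = Add(12, Mul(2, D)) (Function('x')(g, D) = Mul(2, Add(6, D)) = Add(12, Mul(2, D)))
P = -272
Function('r')(E) = Add(-21, Mul(3, Pow(Add(12, Mul(2, E)), -1))) (Function('r')(E) = Add(-21, Mul(3, Mul(1, Pow(Add(12, Mul(2, E)), -1)))) = Add(-21, Mul(3, Pow(Add(12, Mul(2, E)), -1))))
Pow(Add(P, Function('r')(Add(-7, Mul(-1, 3)))), -1) = Pow(Add(-272, Mul(Rational(3, 2), Pow(Add(6, Add(-7, Mul(-1, 3))), -1), Add(-83, Mul(-14, Add(-7, Mul(-1, 3)))))), -1) = Pow(Add(-272, Mul(Rational(3, 2), Pow(Add(6, Add(-7, -3)), -1), Add(-83, Mul(-14, Add(-7, -3))))), -1) = Pow(Add(-272, Mul(Rational(3, 2), Pow(Add(6, -10), -1), Add(-83, Mul(-14, -10)))), -1) = Pow(Add(-272, Mul(Rational(3, 2), Pow(-4, -1), Add(-83, 140))), -1) = Pow(Add(-272, Mul(Rational(3, 2), Rational(-1, 4), 57)), -1) = Pow(Add(-272, Rational(-171, 8)), -1) = Pow(Rational(-2347, 8), -1) = Rational(-8, 2347)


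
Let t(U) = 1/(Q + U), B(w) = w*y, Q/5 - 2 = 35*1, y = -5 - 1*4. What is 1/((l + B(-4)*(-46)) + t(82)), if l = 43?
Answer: -267/430670 ≈ -0.00061996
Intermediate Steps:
y = -9 (y = -5 - 4 = -9)
Q = 185 (Q = 10 + 5*(35*1) = 10 + 5*35 = 10 + 175 = 185)
B(w) = -9*w (B(w) = w*(-9) = -9*w)
t(U) = 1/(185 + U)
1/((l + B(-4)*(-46)) + t(82)) = 1/((43 - 9*(-4)*(-46)) + 1/(185 + 82)) = 1/((43 + 36*(-46)) + 1/267) = 1/((43 - 1656) + 1/267) = 1/(-1613 + 1/267) = 1/(-430670/267) = -267/430670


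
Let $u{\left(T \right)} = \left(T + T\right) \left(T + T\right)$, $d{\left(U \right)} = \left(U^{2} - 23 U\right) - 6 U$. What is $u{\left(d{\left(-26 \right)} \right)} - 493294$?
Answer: $7686306$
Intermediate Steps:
$d{\left(U \right)} = U^{2} - 29 U$
$u{\left(T \right)} = 4 T^{2}$ ($u{\left(T \right)} = 2 T 2 T = 4 T^{2}$)
$u{\left(d{\left(-26 \right)} \right)} - 493294 = 4 \left(- 26 \left(-29 - 26\right)\right)^{2} - 493294 = 4 \left(\left(-26\right) \left(-55\right)\right)^{2} - 493294 = 4 \cdot 1430^{2} - 493294 = 4 \cdot 2044900 - 493294 = 8179600 - 493294 = 7686306$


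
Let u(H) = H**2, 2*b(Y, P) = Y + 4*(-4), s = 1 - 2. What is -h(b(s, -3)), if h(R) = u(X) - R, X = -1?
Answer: -19/2 ≈ -9.5000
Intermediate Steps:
s = -1
b(Y, P) = -8 + Y/2 (b(Y, P) = (Y + 4*(-4))/2 = (Y - 16)/2 = (-16 + Y)/2 = -8 + Y/2)
h(R) = 1 - R (h(R) = (-1)**2 - R = 1 - R)
-h(b(s, -3)) = -(1 - (-8 + (1/2)*(-1))) = -(1 - (-8 - 1/2)) = -(1 - 1*(-17/2)) = -(1 + 17/2) = -1*19/2 = -19/2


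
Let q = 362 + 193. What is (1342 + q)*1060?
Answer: 2010820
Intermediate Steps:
q = 555
(1342 + q)*1060 = (1342 + 555)*1060 = 1897*1060 = 2010820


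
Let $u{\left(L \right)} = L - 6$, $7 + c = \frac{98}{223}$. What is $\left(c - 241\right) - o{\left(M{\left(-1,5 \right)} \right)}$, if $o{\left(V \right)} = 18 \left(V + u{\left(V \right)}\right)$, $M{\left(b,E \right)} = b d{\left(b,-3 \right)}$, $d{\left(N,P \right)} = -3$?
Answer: $- \frac{55206}{223} \approx -247.56$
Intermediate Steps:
$c = - \frac{1463}{223}$ ($c = -7 + \frac{98}{223} = - \frac{1463}{223} \approx -6.5605$)
$u{\left(L \right)} = -6 + L$ ($u{\left(L \right)} = L - 6 = -6 + L$)
$M{\left(b,E \right)} = - 3 b$ ($M{\left(b,E \right)} = b \left(-3\right) = - 3 b$)
$o{\left(V \right)} = -108 + 36 V$ ($o{\left(V \right)} = 18 \left(V + \left(-6 + V\right)\right) = 18 \left(-6 + 2 V\right) = -108 + 36 V$)
$\left(c - 241\right) - o{\left(M{\left(-1,5 \right)} \right)} = \left(- \frac{1463}{223} - 241\right) - \left(-108 + 36 \left(\left(-3\right) \left(-1\right)\right)\right) = - \frac{55206}{223} - \left(-108 + 36 \cdot 3\right) = - \frac{55206}{223} - \left(-108 + 108\right) = - \frac{55206}{223} - 0 = - \frac{55206}{223} + 0 = - \frac{55206}{223}$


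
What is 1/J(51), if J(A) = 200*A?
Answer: 1/10200 ≈ 9.8039e-5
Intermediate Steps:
1/J(51) = 1/(200*51) = 1/10200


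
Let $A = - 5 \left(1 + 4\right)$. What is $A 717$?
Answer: $-17925$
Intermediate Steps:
$A = -25$ ($A = \left(-5\right) 5 = -25$)
$A 717 = \left(-25\right) 717 = -17925$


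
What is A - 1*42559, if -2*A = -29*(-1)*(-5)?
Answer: -84973/2 ≈ -42487.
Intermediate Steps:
A = 145/2 (A = -(-29*(-1))*(-5)/2 = -29*(-5)/2 = -½*(-145) = 145/2 ≈ 72.500)
A - 1*42559 = 145/2 - 1*42559 = 145/2 - 42559 = -84973/2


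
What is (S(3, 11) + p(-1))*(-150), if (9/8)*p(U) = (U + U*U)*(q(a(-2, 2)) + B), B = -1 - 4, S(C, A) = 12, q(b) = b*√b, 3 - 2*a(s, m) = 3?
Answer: -1800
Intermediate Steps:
a(s, m) = 0 (a(s, m) = 3/2 - ½*3 = 3/2 - 3/2 = 0)
q(b) = b^(3/2)
B = -5
p(U) = -40*U/9 - 40*U²/9 (p(U) = 8*((U + U*U)*(0^(3/2) - 5))/9 = 8*((U + U²)*(0 - 5))/9 = 8*((U + U²)*(-5))/9 = 8*(-5*U - 5*U²)/9 = -40*U/9 - 40*U²/9)
(S(3, 11) + p(-1))*(-150) = (12 - 40/9*(-1)*(1 - 1))*(-150) = (12 - 40/9*(-1)*0)*(-150) = (12 + 0)*(-150) = 12*(-150) = -1800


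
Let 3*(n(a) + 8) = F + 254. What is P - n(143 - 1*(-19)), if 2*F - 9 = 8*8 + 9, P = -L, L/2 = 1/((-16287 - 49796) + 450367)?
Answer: -52070485/576426 ≈ -90.333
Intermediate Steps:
L = 1/192142 (L = 2/((-16287 - 49796) + 450367) = 2/(-66083 + 450367) = 2/384284 = 2*(1/384284) = 1/192142 ≈ 5.2045e-6)
P = -1/192142 (P = -1*1/192142 = -1/192142 ≈ -5.2045e-6)
F = 41 (F = 9/2 + (8*8 + 9)/2 = 9/2 + (64 + 9)/2 = 9/2 + (½)*73 = 9/2 + 73/2 = 41)
n(a) = 271/3 (n(a) = -8 + (41 + 254)/3 = -8 + (⅓)*295 = -8 + 295/3 = 271/3)
P - n(143 - 1*(-19)) = -1/192142 - 1*271/3 = -1/192142 - 271/3 = -52070485/576426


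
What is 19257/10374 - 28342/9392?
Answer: -1347121/1159912 ≈ -1.1614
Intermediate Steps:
19257/10374 - 28342/9392 = 19257*(1/10374) - 28342*1/9392 = 917/494 - 14171/4696 = -1347121/1159912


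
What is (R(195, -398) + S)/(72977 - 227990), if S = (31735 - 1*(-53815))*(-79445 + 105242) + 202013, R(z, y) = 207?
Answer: -2207135570/155013 ≈ -14238.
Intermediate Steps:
S = 2207135363 (S = (31735 + 53815)*25797 + 202013 = 85550*25797 + 202013 = 2206933350 + 202013 = 2207135363)
(R(195, -398) + S)/(72977 - 227990) = (207 + 2207135363)/(72977 - 227990) = 2207135570/(-155013) = 2207135570*(-1/155013) = -2207135570/155013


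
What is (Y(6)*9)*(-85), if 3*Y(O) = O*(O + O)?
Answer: -18360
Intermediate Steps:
Y(O) = 2*O²/3 (Y(O) = (O*(O + O))/3 = (O*(2*O))/3 = (2*O²)/3 = 2*O²/3)
(Y(6)*9)*(-85) = (((⅔)*6²)*9)*(-85) = (((⅔)*36)*9)*(-85) = (24*9)*(-85) = 216*(-85) = -18360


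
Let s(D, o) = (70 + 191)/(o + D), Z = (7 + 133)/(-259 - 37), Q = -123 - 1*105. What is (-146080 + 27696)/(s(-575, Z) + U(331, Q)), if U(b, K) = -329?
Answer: 1680460880/4676593 ≈ 359.33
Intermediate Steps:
Q = -228 (Q = -123 - 105 = -228)
Z = -35/74 (Z = 140/(-296) = 140*(-1/296) = -35/74 ≈ -0.47297)
s(D, o) = 261/(D + o)
(-146080 + 27696)/(s(-575, Z) + U(331, Q)) = (-146080 + 27696)/(261/(-575 - 35/74) - 329) = -118384/(261/(-42585/74) - 329) = -118384/(261*(-74/42585) - 329) = -118384/(-6438/14195 - 329) = -118384/(-4676593/14195) = -118384*(-14195/4676593) = 1680460880/4676593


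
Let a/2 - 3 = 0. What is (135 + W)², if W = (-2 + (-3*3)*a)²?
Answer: 10699441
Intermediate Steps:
a = 6 (a = 6 + 2*0 = 6 + 0 = 6)
W = 3136 (W = (-2 - 3*3*6)² = (-2 - 9*6)² = (-2 - 54)² = (-56)² = 3136)
(135 + W)² = (135 + 3136)² = 3271² = 10699441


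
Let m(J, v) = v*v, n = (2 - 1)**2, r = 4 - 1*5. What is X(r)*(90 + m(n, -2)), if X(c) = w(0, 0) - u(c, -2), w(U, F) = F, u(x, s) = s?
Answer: 188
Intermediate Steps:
r = -1 (r = 4 - 5 = -1)
n = 1 (n = 1**2 = 1)
m(J, v) = v**2
X(c) = 2 (X(c) = 0 - 1*(-2) = 0 + 2 = 2)
X(r)*(90 + m(n, -2)) = 2*(90 + (-2)**2) = 2*(90 + 4) = 2*94 = 188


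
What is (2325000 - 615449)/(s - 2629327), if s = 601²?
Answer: -1709551/2268126 ≈ -0.75373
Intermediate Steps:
s = 361201
(2325000 - 615449)/(s - 2629327) = (2325000 - 615449)/(361201 - 2629327) = 1709551/(-2268126) = 1709551*(-1/2268126) = -1709551/2268126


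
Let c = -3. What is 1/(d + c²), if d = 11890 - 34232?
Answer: -1/22333 ≈ -4.4777e-5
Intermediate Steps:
d = -22342
1/(d + c²) = 1/(-22342 + (-3)²) = 1/(-22342 + 9) = 1/(-22333) = -1/22333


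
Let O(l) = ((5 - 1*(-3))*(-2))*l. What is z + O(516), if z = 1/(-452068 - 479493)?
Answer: -7690967617/931561 ≈ -8256.0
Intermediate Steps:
z = -1/931561 (z = 1/(-931561) = -1/931561 ≈ -1.0735e-6)
O(l) = -16*l (O(l) = ((5 + 3)*(-2))*l = (8*(-2))*l = -16*l)
z + O(516) = -1/931561 - 16*516 = -1/931561 - 8256 = -7690967617/931561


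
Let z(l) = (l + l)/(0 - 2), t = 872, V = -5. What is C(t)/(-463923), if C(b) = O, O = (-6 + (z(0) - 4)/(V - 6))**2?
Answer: -3844/56134683 ≈ -6.8478e-5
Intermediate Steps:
z(l) = -l (z(l) = (2*l)/(-2) = (2*l)*(-1/2) = -l)
O = 3844/121 (O = (-6 + (-1*0 - 4)/(-5 - 6))**2 = (-6 + (0 - 4)/(-11))**2 = (-6 - 4*(-1/11))**2 = (-6 + 4/11)**2 = (-62/11)**2 = 3844/121 ≈ 31.769)
C(b) = 3844/121
C(t)/(-463923) = (3844/121)/(-463923) = (3844/121)*(-1/463923) = -3844/56134683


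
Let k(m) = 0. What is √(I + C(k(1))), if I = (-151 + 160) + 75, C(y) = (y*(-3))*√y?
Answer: 2*√21 ≈ 9.1651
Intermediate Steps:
C(y) = -3*y^(3/2) (C(y) = (-3*y)*√y = -3*y^(3/2))
I = 84 (I = 9 + 75 = 84)
√(I + C(k(1))) = √(84 - 3*0^(3/2)) = √(84 - 3*0) = √(84 + 0) = √84 = 2*√21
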